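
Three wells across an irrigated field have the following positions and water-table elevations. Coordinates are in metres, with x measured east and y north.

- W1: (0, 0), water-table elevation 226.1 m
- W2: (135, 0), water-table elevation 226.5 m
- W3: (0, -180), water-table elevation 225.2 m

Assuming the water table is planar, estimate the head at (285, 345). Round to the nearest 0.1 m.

228.7 m

∂h/∂x = (226.5 − 226.1) / (135 − 0) = +0.002963
∂h/∂y = (225.2 − 226.1) / (-180 − 0) = +0.005000
h(285, 345) = 226.1 + (+0.002963)·(285) + (+0.005000)·(345) = 226.1 +0.844 +1.725 = 228.669 m.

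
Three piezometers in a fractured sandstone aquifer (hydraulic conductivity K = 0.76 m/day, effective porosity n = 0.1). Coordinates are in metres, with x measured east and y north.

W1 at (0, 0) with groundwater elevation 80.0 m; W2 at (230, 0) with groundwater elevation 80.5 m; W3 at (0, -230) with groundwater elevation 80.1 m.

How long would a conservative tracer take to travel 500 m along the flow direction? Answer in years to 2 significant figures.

81 years

∂h/∂x = (80.5 − 80.0) / (230 − 0) = +0.002174
∂h/∂y = (80.1 − 80.0) / (-230 − 0) = -0.0004348
|∇h| = √(0.002174² + -0.0004348²) = 0.002217
Seepage velocity v = K·i/n = 0.76 × 0.002217 / 0.1 = 0.01685 m/day.
t = 500 / 0.01685 = 2.967e+04 days = 81.2 years.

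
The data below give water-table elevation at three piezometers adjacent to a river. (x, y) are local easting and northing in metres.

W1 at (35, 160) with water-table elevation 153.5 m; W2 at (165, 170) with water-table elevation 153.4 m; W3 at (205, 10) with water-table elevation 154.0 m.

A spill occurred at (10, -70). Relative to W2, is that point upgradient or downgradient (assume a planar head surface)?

upgradient

Three-point gradient (reference W1): Δ to W2 = (130, 10, -0.1), Δ to W3 = (170, -150, +0.5).
∂h/∂x = -0.0004717, ∂h/∂y = -0.003868 (det = -21200).
Head at (10, -70) = 153.5 + (-0.0004717)·(-25) + (-0.003868)·(-230) = 154.40 m.
That is higher than the 153.4 m at W2, so the point is upgradient.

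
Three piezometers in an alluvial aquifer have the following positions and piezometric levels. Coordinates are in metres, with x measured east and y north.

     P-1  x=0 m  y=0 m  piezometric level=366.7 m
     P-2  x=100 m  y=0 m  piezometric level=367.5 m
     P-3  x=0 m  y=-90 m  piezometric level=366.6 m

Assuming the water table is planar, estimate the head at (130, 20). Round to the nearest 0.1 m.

367.8 m

∂h/∂x = (367.5 − 366.7) / (100 − 0) = +0.008000
∂h/∂y = (366.6 − 366.7) / (-90 − 0) = +0.001111
h(130, 20) = 366.7 + (+0.008000)·(130) + (+0.001111)·(20) = 366.7 +1.040 +0.022 = 367.762 m.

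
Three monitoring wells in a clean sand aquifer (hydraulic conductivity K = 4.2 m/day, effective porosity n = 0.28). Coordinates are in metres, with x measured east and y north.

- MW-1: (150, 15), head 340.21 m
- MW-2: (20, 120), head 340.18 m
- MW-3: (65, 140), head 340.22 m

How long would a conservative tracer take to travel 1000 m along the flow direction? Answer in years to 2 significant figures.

220 years

With h = a·x + b·y + c and MW-1 as origin, the differences give:
  (-130)·a + 105·b = -0.03
  (-85)·a + 125·b = +0.01
Eliminate b (×125 and ×105, subtract): -7325·a = -4.800 → a = ∂h/∂x = +0.0006553
Back-substitute: b = ∂h/∂y = +0.0005256.
|∇h| = √(0.0006553² + 0.0005256²) = 0.00084
Seepage velocity v = K·i/n = 4.2 × 0.00084 / 0.28 = 0.0126 m/day.
t = 1000 / 0.0126 = 7.937e+04 days = 217 years.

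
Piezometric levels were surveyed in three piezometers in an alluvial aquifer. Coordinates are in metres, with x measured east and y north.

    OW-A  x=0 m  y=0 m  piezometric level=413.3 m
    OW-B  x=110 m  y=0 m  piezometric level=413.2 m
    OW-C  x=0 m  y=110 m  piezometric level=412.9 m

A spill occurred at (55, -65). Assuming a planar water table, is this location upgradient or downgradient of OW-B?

∂h/∂x = (413.2 − 413.3) / (110 − 0) = -0.0009091
∂h/∂y = (412.9 − 413.3) / (110 − 0) = -0.003636
Head at (55, -65) = 413.3 + (-0.0009091)·(55) + (-0.003636)·(-65) = 413.49 m.
That is higher than the 413.2 m at OW-B, so the point is upgradient.

upgradient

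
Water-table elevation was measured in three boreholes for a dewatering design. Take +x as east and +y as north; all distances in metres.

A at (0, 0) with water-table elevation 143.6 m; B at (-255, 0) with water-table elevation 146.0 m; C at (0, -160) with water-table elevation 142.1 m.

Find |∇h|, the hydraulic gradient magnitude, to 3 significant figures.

∂h/∂x = (146.0 − 143.6) / (-255 − 0) = -0.009412
∂h/∂y = (142.1 − 143.6) / (-160 − 0) = +0.009375
|∇h| = √(-0.009412² + 0.009375²) = 0.01328

0.0133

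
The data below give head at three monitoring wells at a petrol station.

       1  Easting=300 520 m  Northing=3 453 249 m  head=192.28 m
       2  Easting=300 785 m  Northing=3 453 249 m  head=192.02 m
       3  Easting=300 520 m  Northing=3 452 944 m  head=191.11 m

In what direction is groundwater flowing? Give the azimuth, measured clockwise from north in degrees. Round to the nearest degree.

∂h/∂x = (192.02 − 192.28) / (300785 − 300520) = -0.0009811
∂h/∂y = (191.11 − 192.28) / (3452944 − 3453249) = +0.003836
Flow direction (−∇h) has components (+0.0009811 E, -0.003836 N).
Azimuth = atan2(E, N) = atan2(+0.0009811, -0.003836) = 165.7° ≈ 166°.

166°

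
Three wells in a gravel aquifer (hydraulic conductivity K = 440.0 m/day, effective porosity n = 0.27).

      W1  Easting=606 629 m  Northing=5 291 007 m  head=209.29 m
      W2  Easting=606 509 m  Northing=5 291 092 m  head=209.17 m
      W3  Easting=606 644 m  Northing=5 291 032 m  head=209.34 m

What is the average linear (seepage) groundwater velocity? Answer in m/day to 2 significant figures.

3.2 m/day

With h = a·x + b·y + c and W1 as origin, the differences give:
  (-120)·a + 85·b = -0.12
  15·a + 25·b = +0.05
Eliminate b (×25 and ×85, subtract): -4275·a = -7.250 → a = ∂h/∂x = +0.001696
Back-substitute: b = ∂h/∂y = +0.0009825.
|∇h| = √(0.001696² + 0.0009825²) = 0.00196
Seepage velocity v = K·i/n = 440.0 × 0.00196 / 0.27 = 3.194 m/day.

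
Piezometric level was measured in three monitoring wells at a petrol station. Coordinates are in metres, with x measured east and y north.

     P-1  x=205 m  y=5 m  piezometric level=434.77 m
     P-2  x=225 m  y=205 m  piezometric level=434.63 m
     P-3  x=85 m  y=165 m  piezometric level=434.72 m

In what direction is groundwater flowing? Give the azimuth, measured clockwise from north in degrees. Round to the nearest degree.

With h = a·x + b·y + c and P-1 as origin, the differences give:
  20·a + 200·b = -0.14
  (-120)·a + 160·b = -0.05
Eliminate b (×160 and ×200, subtract): 27200·a = -12.400 → a = ∂h/∂x = -0.0004559
Back-substitute: b = ∂h/∂y = -0.0006544.
Flow direction (−∇h) has components (+0.0004559 E, +0.0006544 N).
Azimuth = atan2(E, N) = atan2(+0.0004559, +0.0006544) = 34.9° ≈ 035°.

035°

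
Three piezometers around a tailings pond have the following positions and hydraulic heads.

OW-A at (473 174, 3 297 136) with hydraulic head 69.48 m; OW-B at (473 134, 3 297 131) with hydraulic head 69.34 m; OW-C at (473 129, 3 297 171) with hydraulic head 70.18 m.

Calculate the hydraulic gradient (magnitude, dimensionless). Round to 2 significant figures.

0.021

With h = a·x + b·y + c and OW-A as origin, the differences give:
  (-40)·a + (-5)·b = -0.14
  (-45)·a + 35·b = +0.70
Eliminate b (×35 and ×(-5), subtract): -1625·a = -1.400 → a = ∂h/∂x = +0.0008615
Back-substitute: b = ∂h/∂y = +0.02111.
|∇h| = √(0.0008615² + 0.02111²) = 0.02113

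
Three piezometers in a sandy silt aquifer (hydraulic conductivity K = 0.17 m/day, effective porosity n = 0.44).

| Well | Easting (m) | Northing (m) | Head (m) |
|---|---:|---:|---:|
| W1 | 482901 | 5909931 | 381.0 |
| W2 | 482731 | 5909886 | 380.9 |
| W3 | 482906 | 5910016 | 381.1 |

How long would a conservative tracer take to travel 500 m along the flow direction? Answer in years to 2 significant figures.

Differences from W1: to W2 (Δx, Δy, Δh) = (-170, -45, -0.1); to W3 = (5, 85, +0.1).
Determinant of the coordinate differences = (-170)·85 − 5·(-45) = -14225.
∂h/∂x = [(-0.1)·85 − (+0.1)·(-45)] / -14225 = +0.0002812
∂h/∂y = [(-170)·(+0.1) − 5·(-0.1)] / -14225 = +0.001160
|∇h| = √(0.0002812² + 0.001160²) = 0.001194
Seepage velocity v = K·i/n = 0.17 × 0.001194 / 0.44 = 0.0004613 m/day.
t = 500 / 0.0004613 = 1.084e+06 days = 2.97e+03 years.

3000 years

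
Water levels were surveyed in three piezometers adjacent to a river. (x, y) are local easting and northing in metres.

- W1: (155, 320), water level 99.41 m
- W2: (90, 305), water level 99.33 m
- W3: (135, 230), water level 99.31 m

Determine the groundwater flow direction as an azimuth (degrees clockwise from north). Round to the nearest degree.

With h = a·x + b·y + c and W1 as origin, the differences give:
  (-65)·a + (-15)·b = -0.08
  (-20)·a + (-90)·b = -0.10
Eliminate b (×(-90) and ×(-15), subtract): 5550·a = 5.700 → a = ∂h/∂x = +0.001027
Back-substitute: b = ∂h/∂y = +0.0008829.
Flow direction (−∇h) has components (-0.001027 E, -0.0008829 N).
Azimuth = atan2(E, N) = atan2(-0.001027, -0.0008829) = 229.3° ≈ 229°.

229°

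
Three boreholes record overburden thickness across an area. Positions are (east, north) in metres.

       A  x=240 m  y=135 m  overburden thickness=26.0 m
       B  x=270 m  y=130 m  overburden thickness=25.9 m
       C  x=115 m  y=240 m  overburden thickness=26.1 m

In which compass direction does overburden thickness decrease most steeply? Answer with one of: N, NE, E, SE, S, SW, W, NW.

Taking A as reference: B−A = (30, -5, -0.1); C−A = (-125, 105, +0.1).
Determinant of the coordinate differences = 30·105 − (-125)·(-5) = 2525.
∂d/∂x = [(-0.1)·105 − (+0.1)·(-5)] / 2525 = -0.003960
∂d/∂y = [30·(+0.1) − (-125)·(-0.1)] / 2525 = -0.003762
Steepest decrease is along −∇f = (+0.003960 E, +0.003762 N) → northeast.

NE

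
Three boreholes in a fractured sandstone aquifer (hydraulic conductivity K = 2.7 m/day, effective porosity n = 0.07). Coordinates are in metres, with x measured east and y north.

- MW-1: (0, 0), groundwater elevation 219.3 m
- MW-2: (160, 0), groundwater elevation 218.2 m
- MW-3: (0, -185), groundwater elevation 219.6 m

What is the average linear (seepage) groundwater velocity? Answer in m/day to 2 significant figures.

∂h/∂x = (218.2 − 219.3) / (160 − 0) = -0.006875
∂h/∂y = (219.6 − 219.3) / (-185 − 0) = -0.001622
|∇h| = √(-0.006875² + -0.001622²) = 0.007064
Seepage velocity v = K·i/n = 2.7 × 0.007064 / 0.07 = 0.2725 m/day.

0.27 m/day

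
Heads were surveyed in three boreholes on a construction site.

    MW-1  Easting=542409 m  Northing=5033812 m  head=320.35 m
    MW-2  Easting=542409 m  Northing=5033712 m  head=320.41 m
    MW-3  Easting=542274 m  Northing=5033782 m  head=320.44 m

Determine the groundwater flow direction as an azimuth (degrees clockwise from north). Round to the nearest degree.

042°

Differences from MW-1: to MW-2 (Δx, Δy, Δh) = (0, -100, +0.06); to MW-3 = (-135, -30, +0.09).
Determinant of the coordinate differences = 0·(-30) − (-135)·(-100) = -13500.
∂h/∂x = [(+0.06)·(-30) − (+0.09)·(-100)] / -13500 = -0.0005333
∂h/∂y = [0·(+0.09) − (-135)·(+0.06)] / -13500 = -0.0006000
Flow direction (−∇h) has components (+0.0005333 E, +0.0006000 N).
Azimuth = atan2(E, N) = atan2(+0.0005333, +0.0006000) = 41.6° ≈ 042°.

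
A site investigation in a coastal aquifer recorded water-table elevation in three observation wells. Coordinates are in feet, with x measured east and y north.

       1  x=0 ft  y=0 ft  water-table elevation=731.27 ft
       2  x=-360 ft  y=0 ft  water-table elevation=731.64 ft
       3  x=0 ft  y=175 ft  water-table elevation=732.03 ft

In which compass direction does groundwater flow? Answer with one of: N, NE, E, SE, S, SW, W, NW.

∂h/∂x = (731.64 − 731.27) / (-360 − 0) = -0.001028
∂h/∂y = (732.03 − 731.27) / (175 − 0) = +0.004343
Flow = −∇h = (+0.001028 east, -0.004343 north), which points south.

S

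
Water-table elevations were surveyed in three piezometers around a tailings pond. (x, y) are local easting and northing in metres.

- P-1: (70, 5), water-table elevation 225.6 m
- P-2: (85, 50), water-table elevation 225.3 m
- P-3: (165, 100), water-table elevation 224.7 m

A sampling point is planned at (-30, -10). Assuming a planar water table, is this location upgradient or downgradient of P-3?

upgradient

With h = a·x + b·y + c and P-1 as origin, the differences give:
  15·a + 45·b = -0.3
  95·a + 95·b = -0.9
Eliminate b (×95 and ×45, subtract): -2850·a = 12.00 → a = ∂h/∂x = -0.004211
Back-substitute: b = ∂h/∂y = -0.005263.
Head at (-30, -10) = 225.6 + (-0.004211)·(-100) + (-0.005263)·(-15) = 226.10 m.
That is higher than the 224.7 m at P-3, so the point is upgradient.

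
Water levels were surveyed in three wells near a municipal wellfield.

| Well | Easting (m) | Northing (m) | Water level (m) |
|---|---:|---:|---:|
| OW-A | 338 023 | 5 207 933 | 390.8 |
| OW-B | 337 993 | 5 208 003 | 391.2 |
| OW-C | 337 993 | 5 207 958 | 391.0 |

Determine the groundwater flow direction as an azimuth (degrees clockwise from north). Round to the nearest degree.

Taking OW-A as reference: OW-B−OW-A = (-30, 70, +0.4); OW-C−OW-A = (-30, 25, +0.2).
Determinant of the coordinate differences = (-30)·25 − (-30)·70 = 1350.
∂h/∂x = [(+0.4)·25 − (+0.2)·70] / 1350 = -0.002963
∂h/∂y = [(-30)·(+0.2) − (-30)·(+0.4)] / 1350 = +0.004444
Flow direction (−∇h) has components (+0.002963 E, -0.004444 N).
Azimuth = atan2(E, N) = atan2(+0.002963, -0.004444) = 146.3° ≈ 146°.

146°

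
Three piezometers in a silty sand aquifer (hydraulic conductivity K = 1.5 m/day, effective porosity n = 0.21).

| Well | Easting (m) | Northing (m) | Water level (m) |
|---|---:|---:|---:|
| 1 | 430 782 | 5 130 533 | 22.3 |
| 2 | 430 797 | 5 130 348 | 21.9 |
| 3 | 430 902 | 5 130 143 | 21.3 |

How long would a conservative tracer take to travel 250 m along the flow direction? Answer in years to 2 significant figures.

36 years

Taking 1 as reference: 2−1 = (15, -185, -0.4); 3−1 = (120, -390, -1.0).
Determinant of the coordinate differences = 15·(-390) − 120·(-185) = 16350.
∂h/∂x = [(-0.4)·(-390) − (-1.0)·(-185)] / 16350 = -0.001774
∂h/∂y = [15·(-1.0) − 120·(-0.4)] / 16350 = +0.002018
|∇h| = √(-0.001774² + 0.002018²) = 0.002687
Seepage velocity v = K·i/n = 1.5 × 0.002687 / 0.21 = 0.01919 m/day.
t = 250 / 0.01919 = 1.303e+04 days = 35.7 years.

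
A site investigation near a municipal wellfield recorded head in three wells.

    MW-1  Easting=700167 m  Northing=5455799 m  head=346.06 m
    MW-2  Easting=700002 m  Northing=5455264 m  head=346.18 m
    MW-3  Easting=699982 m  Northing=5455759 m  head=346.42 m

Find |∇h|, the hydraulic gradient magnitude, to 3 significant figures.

0.00207

Differences from MW-1: to MW-2 (Δx, Δy, Δh) = (-165, -535, +0.12); to MW-3 = (-185, -40, +0.36).
Solve a·Δx + b·Δy = Δh: det = (-165)·(-40) − (-185)·(-535) = -92375.
∂h/∂x = [(+0.12)·(-40) − (+0.36)·(-535)] / -92375 = -0.002033
∂h/∂y = [(-165)·(+0.36) − (-185)·(+0.12)] / -92375 = +0.0004027
|∇h| = √(-0.002033² + 0.0004027²) = 0.002073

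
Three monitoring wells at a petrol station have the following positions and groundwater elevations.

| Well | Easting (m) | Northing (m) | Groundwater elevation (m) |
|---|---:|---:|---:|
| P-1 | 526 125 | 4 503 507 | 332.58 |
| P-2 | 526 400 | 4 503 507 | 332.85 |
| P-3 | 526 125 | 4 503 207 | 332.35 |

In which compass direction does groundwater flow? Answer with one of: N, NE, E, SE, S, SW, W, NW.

SW

∂h/∂x = (332.85 − 332.58) / (526400 − 526125) = +0.0009818
∂h/∂y = (332.35 − 332.58) / (4503207 − 4503507) = +0.0007667
Flow = −∇h = (-0.0009818 east, -0.0007667 north), which points southwest.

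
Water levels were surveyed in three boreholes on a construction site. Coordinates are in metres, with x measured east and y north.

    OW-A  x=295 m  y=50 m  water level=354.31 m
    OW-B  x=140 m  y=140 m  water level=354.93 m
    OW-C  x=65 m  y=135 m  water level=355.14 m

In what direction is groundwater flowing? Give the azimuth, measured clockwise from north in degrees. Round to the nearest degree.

122°

Differences from OW-A: to OW-B (Δx, Δy, Δh) = (-155, 90, +0.62); to OW-C = (-230, 85, +0.83).
Solve a·Δx + b·Δy = Δh: det = (-155)·85 − (-230)·90 = 7525.
∂h/∂x = [(+0.62)·85 − (+0.83)·90] / 7525 = -0.002924
∂h/∂y = [(-155)·(+0.83) − (-230)·(+0.62)] / 7525 = +0.001854
Flow direction (−∇h) has components (+0.002924 E, -0.001854 N).
Azimuth = atan2(E, N) = atan2(+0.002924, -0.001854) = 122.4° ≈ 122°.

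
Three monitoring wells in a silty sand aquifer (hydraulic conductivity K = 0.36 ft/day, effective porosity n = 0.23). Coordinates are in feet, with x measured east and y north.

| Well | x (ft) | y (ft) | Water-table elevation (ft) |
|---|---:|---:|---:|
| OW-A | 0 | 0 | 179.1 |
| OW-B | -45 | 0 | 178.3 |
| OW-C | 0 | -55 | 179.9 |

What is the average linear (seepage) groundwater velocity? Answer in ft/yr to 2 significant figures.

13 ft/yr

∂h/∂x = (178.3 − 179.1) / (-45 − 0) = +0.01778
∂h/∂y = (179.9 − 179.1) / (-55 − 0) = -0.01455
|∇h| = √(0.01778² + -0.01455²) = 0.02297
Seepage velocity v = K·i/n = 0.36 × 0.02297 / 0.23 = 0.03595 ft/day = 13.13 ft/yr.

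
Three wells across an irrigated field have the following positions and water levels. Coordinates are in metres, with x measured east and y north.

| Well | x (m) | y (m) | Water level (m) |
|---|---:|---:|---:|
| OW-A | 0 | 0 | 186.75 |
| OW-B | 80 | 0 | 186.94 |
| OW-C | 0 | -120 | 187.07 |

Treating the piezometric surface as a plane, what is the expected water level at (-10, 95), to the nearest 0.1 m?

186.5 m

∂h/∂x = (186.94 − 186.75) / (80 − 0) = +0.002375
∂h/∂y = (187.07 − 186.75) / (-120 − 0) = -0.002667
h(-10, 95) = 186.75 + (+0.002375)·(-10) + (-0.002667)·(95) = 186.75 -0.024 -0.253 = 186.473 m.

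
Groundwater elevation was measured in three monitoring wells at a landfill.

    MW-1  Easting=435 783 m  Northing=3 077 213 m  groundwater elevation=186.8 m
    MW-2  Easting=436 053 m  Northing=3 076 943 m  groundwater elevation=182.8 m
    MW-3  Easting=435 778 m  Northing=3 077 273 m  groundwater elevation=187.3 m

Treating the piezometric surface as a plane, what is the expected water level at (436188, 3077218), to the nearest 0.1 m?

184.0 m

With h = a·x + b·y + c and MW-1 as origin, the differences give:
  270·a + (-270)·b = -4.0
  (-5)·a + 60·b = +0.5
Eliminate b (×60 and ×(-270), subtract): 14850·a = -105.00 → a = ∂h/∂x = -0.007071
Back-substitute: b = ∂h/∂y = +0.007744.
h(436188, 3077218) = 186.8 + (-0.007071)·(405) + (+0.007744)·(5) = 186.8 -2.864 +0.039 = 183.975 m.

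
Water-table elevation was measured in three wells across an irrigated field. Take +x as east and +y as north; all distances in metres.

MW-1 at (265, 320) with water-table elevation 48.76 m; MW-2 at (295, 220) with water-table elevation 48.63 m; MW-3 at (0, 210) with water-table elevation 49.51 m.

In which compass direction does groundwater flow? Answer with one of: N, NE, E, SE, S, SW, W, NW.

Differences from MW-1: to MW-2 (Δx, Δy, Δh) = (30, -100, -0.13); to MW-3 = (-265, -110, +0.75).
Determinant of the coordinate differences = 30·(-110) − (-265)·(-100) = -29800.
∂h/∂x = [(-0.13)·(-110) − (+0.75)·(-100)] / -29800 = -0.002997
∂h/∂y = [30·(+0.75) − (-265)·(-0.13)] / -29800 = +0.0004010
Flow = −∇h = (+0.002997 east, -0.0004010 north), which points east.

E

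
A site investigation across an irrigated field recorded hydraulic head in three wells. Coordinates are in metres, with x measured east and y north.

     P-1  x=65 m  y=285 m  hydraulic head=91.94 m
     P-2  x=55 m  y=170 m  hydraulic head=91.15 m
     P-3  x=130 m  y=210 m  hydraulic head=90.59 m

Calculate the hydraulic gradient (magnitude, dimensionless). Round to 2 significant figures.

0.014

Taking P-1 as reference: P-2−P-1 = (-10, -115, -0.79); P-3−P-1 = (65, -75, -1.35).
Determinant of the coordinate differences = (-10)·(-75) − 65·(-115) = 8225.
∂h/∂x = [(-0.79)·(-75) − (-1.35)·(-115)] / 8225 = -0.01167
∂h/∂y = [(-10)·(-1.35) − 65·(-0.79)] / 8225 = +0.007884
|∇h| = √(-0.01167² + 0.007884²) = 0.01408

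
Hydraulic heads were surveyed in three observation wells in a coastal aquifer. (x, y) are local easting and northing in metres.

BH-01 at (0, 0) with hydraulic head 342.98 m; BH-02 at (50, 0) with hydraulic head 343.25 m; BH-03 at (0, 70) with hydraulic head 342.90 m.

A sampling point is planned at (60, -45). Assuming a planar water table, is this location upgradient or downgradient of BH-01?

∂h/∂x = (343.25 − 342.98) / (50 − 0) = +0.005400
∂h/∂y = (342.90 − 342.98) / (70 − 0) = -0.001143
Head at (60, -45) = 342.98 + (+0.005400)·(60) + (-0.001143)·(-45) = 343.36 m.
That is higher than the 342.98 m at BH-01, so the point is upgradient.

upgradient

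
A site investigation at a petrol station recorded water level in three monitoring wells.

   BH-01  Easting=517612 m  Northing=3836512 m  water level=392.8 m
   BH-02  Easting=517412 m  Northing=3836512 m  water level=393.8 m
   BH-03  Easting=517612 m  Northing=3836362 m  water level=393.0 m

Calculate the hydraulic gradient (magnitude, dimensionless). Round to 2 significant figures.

0.0052

∂h/∂x = (393.8 − 392.8) / (517412 − 517612) = -0.005000
∂h/∂y = (393.0 − 392.8) / (3836362 − 3836512) = -0.001333
|∇h| = √(-0.005000² + -0.001333²) = 0.005175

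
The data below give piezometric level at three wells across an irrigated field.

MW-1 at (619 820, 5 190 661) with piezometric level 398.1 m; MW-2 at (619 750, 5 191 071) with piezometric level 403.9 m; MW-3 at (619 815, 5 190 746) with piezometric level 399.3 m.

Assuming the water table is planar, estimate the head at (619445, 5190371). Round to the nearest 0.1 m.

Three-point gradient (reference MW-1): Δ to MW-2 = (-70, 410, +5.8), Δ to MW-3 = (-5, 85, +1.2).
∂h/∂x = -0.0002564, ∂h/∂y = +0.01410 (det = -3900).
h(619445, 5190371) = 398.1 + (-0.0002564)·(-375) + (+0.01410)·(-290) = 398.1 +0.096 -4.090 = 394.106 m.

394.1 m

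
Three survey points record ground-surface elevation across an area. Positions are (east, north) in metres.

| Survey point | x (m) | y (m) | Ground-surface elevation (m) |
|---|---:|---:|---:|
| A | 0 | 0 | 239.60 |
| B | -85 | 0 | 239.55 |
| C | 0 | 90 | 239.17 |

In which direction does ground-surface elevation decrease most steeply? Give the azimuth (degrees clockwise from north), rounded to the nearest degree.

∂z/∂x = (239.55 − 239.60) / (-85 − 0) = +0.0005882
∂z/∂y = (239.17 − 239.60) / (90 − 0) = -0.004778
Steepest decrease is along −∇f: components (-0.0005882 E, +0.004778 N).
Azimuth = atan2(-0.0005882, +0.004778) = 353.0° ≈ 353°.

353°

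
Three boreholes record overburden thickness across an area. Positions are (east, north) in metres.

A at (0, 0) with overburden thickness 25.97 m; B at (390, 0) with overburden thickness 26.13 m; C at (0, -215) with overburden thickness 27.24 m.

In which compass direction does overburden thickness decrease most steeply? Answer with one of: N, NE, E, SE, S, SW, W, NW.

N

∂d/∂x = (26.13 − 25.97) / (390 − 0) = +0.0004103
∂d/∂y = (27.24 − 25.97) / (-215 − 0) = -0.005907
Steepest decrease is along −∇f = (-0.0004103 E, +0.005907 N) → north.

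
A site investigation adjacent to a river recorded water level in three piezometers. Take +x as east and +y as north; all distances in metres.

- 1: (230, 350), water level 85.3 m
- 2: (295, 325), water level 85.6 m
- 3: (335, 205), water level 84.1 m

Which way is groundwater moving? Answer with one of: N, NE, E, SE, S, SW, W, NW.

Three-point gradient (reference 1): Δ to 2 = (65, -25, +0.3), Δ to 3 = (105, -145, -1.2).
∂h/∂x = +0.01081, ∂h/∂y = +0.01610 (det = -6800).
Flow = −∇h = (-0.01081 east, -0.01610 north), which points southwest.

SW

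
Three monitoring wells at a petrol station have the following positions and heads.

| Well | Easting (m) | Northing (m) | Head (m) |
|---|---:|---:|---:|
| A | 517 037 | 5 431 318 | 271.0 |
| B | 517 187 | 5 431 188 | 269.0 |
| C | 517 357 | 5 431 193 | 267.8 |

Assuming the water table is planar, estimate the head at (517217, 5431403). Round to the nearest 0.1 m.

With h = a·x + b·y + c and A as origin, the differences give:
  150·a + (-130)·b = -2.0
  320·a + (-125)·b = -3.2
Eliminate b (×(-125) and ×(-130), subtract): 22850·a = -166.00 → a = ∂h/∂x = -0.007265
Back-substitute: b = ∂h/∂y = +0.007002.
h(517217, 5431403) = 271.0 + (-0.007265)·(180) + (+0.007002)·(85) = 271.0 -1.308 +0.595 = 270.288 m.

270.3 m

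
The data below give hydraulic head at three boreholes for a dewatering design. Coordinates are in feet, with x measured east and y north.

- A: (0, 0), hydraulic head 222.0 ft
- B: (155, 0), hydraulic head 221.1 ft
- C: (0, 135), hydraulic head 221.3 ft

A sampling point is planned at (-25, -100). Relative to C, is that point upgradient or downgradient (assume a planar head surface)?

∂h/∂x = (221.1 − 222.0) / (155 − 0) = -0.005806
∂h/∂y = (221.3 − 222.0) / (135 − 0) = -0.005185
Head at (-25, -100) = 222.0 + (-0.005806)·(-25) + (-0.005185)·(-100) = 222.66 ft.
That is higher than the 221.3 ft at C, so the point is upgradient.

upgradient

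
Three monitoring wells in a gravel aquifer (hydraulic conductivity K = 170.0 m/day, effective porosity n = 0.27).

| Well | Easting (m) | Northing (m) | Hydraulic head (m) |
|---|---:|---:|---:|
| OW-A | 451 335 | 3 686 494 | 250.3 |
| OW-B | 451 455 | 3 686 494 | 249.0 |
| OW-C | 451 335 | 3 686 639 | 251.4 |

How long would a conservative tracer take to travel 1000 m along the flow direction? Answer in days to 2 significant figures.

120 days

∂h/∂x = (249.0 − 250.3) / (451455 − 451335) = -0.01083
∂h/∂y = (251.4 − 250.3) / (3686639 − 3686494) = +0.007586
|∇h| = √(-0.01083² + 0.007586²) = 0.01322
Seepage velocity v = K·i/n = 170.0 × 0.01322 / 0.27 = 8.324 m/day.
t = 1000 / 8.324 = 120.1 days.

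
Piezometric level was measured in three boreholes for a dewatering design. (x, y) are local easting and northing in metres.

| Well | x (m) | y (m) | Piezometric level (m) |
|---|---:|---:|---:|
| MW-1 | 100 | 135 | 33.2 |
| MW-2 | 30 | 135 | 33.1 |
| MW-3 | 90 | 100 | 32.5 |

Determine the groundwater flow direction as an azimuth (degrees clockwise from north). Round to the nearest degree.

184°

Three-point gradient (reference MW-1): Δ to MW-2 = (-70, 0, -0.1), Δ to MW-3 = (-10, -35, -0.7).
∂h/∂x = +0.001429, ∂h/∂y = +0.01959 (det = 2450).
Flow direction (−∇h) has components (-0.001429 E, -0.01959 N).
Azimuth = atan2(E, N) = atan2(-0.001429, -0.01959) = 184.2° ≈ 184°.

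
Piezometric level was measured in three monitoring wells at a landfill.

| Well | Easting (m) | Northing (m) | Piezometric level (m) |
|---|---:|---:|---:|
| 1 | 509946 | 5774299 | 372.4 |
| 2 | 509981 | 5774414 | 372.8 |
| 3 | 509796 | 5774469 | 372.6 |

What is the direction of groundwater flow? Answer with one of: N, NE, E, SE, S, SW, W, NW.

With h = a·x + b·y + c and 1 as origin, the differences give:
  35·a + 115·b = +0.4
  (-150)·a + 170·b = +0.2
Eliminate b (×170 and ×115, subtract): 23200·a = 45.00 → a = ∂h/∂x = +0.001940
Back-substitute: b = ∂h/∂y = +0.002888.
Flow = −∇h = (-0.001940 east, -0.002888 north), which points southwest.

SW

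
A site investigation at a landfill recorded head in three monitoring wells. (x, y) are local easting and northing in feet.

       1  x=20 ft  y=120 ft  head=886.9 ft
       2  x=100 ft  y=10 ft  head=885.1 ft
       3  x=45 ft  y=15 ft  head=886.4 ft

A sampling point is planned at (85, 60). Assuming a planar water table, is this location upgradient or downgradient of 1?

downgradient

Taking 1 as reference: 2−1 = (80, -110, -1.8); 3−1 = (25, -105, -0.5).
Determinant of the coordinate differences = 80·(-105) − 25·(-110) = -5650.
∂h/∂x = [(-1.8)·(-105) − (-0.5)·(-110)] / -5650 = -0.02372
∂h/∂y = [80·(-0.5) − 25·(-1.8)] / -5650 = -0.0008850
Head at (85, 60) = 886.9 + (-0.02372)·(65) + (-0.0008850)·(-60) = 885.41 ft.
That is lower than the 886.9 ft at 1, so the point is downgradient.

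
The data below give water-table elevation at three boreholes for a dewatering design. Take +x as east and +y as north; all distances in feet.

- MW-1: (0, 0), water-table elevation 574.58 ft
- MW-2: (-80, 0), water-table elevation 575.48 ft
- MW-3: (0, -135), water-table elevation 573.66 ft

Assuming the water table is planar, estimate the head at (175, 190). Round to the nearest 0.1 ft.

573.9 ft

∂h/∂x = (575.48 − 574.58) / (-80 − 0) = -0.01125
∂h/∂y = (573.66 − 574.58) / (-135 − 0) = +0.006815
h(175, 190) = 574.58 + (-0.01125)·(175) + (+0.006815)·(190) = 574.58 -1.969 +1.295 = 573.906 ft.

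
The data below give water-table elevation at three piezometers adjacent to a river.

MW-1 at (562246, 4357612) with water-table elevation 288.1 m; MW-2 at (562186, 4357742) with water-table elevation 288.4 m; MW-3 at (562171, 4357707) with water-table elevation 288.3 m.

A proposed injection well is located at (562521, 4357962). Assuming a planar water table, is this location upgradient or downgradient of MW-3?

With h = a·x + b·y + c and MW-1 as origin, the differences give:
  (-60)·a + 130·b = +0.3
  (-75)·a + 95·b = +0.2
Eliminate b (×95 and ×130, subtract): 4050·a = 2.50 → a = ∂h/∂x = +0.0006173
Back-substitute: b = ∂h/∂y = +0.002593.
Head at (562521, 4357962) = 288.1 + (+0.0006173)·(275) + (+0.002593)·(350) = 289.18 m.
That is higher than the 288.3 m at MW-3, so the point is upgradient.

upgradient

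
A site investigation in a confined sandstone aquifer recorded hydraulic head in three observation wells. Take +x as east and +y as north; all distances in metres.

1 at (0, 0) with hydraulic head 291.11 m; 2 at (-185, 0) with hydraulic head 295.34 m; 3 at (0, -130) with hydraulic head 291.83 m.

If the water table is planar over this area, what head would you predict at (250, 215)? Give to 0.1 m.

∂h/∂x = (295.34 − 291.11) / (-185 − 0) = -0.02286
∂h/∂y = (291.83 − 291.11) / (-130 − 0) = -0.005538
h(250, 215) = 291.11 + (-0.02286)·(250) + (-0.005538)·(215) = 291.11 -5.716 -1.191 = 284.203 m.

284.2 m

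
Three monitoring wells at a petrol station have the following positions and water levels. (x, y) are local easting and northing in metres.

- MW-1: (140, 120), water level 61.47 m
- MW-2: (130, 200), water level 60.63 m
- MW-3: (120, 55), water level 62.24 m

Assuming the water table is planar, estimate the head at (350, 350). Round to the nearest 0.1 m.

With h = a·x + b·y + c and MW-1 as origin, the differences give:
  (-10)·a + 80·b = -0.84
  (-20)·a + (-65)·b = +0.77
Eliminate b (×(-65) and ×80, subtract): 2250·a = -7.000 → a = ∂h/∂x = -0.003111
Back-substitute: b = ∂h/∂y = -0.01089.
h(350, 350) = 61.47 + (-0.003111)·(210) + (-0.01089)·(230) = 61.47 -0.653 -2.504 = 58.312 m.

58.3 m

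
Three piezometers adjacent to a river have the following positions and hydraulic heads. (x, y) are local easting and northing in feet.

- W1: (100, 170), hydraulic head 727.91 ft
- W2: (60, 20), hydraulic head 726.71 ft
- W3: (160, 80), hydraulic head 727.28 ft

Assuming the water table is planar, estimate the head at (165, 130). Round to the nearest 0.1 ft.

727.7 ft

Differences from W1: to W2 (Δx, Δy, Δh) = (-40, -150, -1.20); to W3 = (60, -90, -0.63).
Solve a·Δx + b·Δy = Δh: det = (-40)·(-90) − 60·(-150) = 12600.
∂h/∂x = [(-1.20)·(-90) − (-0.63)·(-150)] / 12600 = +0.001071
∂h/∂y = [(-40)·(-0.63) − 60·(-1.20)] / 12600 = +0.007714
h(165, 130) = 727.91 + (+0.001071)·(65) + (+0.007714)·(-40) = 727.91 +0.070 -0.309 = 727.671 ft.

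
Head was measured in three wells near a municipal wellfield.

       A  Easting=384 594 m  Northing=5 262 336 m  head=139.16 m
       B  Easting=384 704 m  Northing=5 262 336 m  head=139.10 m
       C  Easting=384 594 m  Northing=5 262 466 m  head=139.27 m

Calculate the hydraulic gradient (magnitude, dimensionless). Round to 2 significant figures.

∂h/∂x = (139.10 − 139.16) / (384704 − 384594) = -0.0005455
∂h/∂y = (139.27 − 139.16) / (5262466 − 5262336) = +0.0008462
|∇h| = √(-0.0005455² + 0.0008462²) = 0.001007

0.0010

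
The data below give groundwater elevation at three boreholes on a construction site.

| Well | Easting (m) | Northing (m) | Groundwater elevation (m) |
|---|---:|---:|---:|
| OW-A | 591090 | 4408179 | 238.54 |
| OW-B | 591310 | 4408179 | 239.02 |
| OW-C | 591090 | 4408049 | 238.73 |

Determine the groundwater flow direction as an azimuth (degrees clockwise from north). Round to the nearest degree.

304°

∂h/∂x = (239.02 − 238.54) / (591310 − 591090) = +0.002182
∂h/∂y = (238.73 − 238.54) / (4408049 − 4408179) = -0.001462
Flow direction (−∇h) has components (-0.002182 E, +0.001462 N).
Azimuth = atan2(E, N) = atan2(-0.002182, +0.001462) = 303.8° ≈ 304°.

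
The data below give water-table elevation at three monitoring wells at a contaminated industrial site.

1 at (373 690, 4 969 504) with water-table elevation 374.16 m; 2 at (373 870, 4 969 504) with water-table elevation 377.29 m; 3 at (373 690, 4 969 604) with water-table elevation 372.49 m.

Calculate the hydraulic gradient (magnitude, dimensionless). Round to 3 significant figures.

∂h/∂x = (377.29 − 374.16) / (373870 − 373690) = +0.01739
∂h/∂y = (372.49 − 374.16) / (4969604 − 4969504) = -0.01670
|∇h| = √(0.01739² + -0.01670²) = 0.02411

0.0241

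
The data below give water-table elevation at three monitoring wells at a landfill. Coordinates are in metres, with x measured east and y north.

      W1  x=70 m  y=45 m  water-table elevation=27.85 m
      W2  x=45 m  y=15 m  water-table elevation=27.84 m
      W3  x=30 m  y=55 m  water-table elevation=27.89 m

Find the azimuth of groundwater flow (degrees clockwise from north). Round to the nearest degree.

Differences from W1: to W2 (Δx, Δy, Δh) = (-25, -30, -0.01); to W3 = (-40, 10, +0.04).
Solve a·Δx + b·Δy = Δh: det = (-25)·10 − (-40)·(-30) = -1450.
∂h/∂x = [(-0.01)·10 − (+0.04)·(-30)] / -1450 = -0.0007586
∂h/∂y = [(-25)·(+0.04) − (-40)·(-0.01)] / -1450 = +0.0009655
Flow direction (−∇h) has components (+0.0007586 E, -0.0009655 N).
Azimuth = atan2(E, N) = atan2(+0.0007586, -0.0009655) = 141.8° ≈ 142°.

142°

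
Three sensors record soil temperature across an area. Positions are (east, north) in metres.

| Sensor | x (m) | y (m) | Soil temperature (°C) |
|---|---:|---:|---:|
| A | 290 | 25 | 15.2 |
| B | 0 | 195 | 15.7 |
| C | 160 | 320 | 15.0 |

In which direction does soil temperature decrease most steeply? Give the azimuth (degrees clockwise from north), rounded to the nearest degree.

Taking A as reference: B−A = (-290, 170, +0.5); C−A = (-130, 295, -0.2).
Determinant of the coordinate differences = (-290)·295 − (-130)·170 = -63450.
∂T/∂x = [(+0.5)·295 − (-0.2)·170] / -63450 = -0.002861
∂T/∂y = [(-290)·(-0.2) − (-130)·(+0.5)] / -63450 = -0.001939
Steepest decrease is along −∇f: components (+0.002861 E, +0.001939 N).
Azimuth = atan2(+0.002861, +0.001939) = 55.9° ≈ 056°.

056°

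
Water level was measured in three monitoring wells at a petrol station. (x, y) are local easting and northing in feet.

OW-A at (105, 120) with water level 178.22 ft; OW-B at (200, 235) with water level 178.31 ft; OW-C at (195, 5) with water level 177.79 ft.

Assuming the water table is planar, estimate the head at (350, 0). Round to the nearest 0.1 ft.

With h = a·x + b·y + c and OW-A as origin, the differences give:
  95·a + 115·b = +0.09
  90·a + (-115)·b = -0.43
Eliminate b (×(-115) and ×115, subtract): -21275·a = 39.100 → a = ∂h/∂x = -0.001838
Back-substitute: b = ∂h/∂y = +0.002301.
h(350, 0) = 178.22 + (-0.001838)·(245) + (+0.002301)·(-120) = 178.22 -0.450 -0.276 = 177.494 ft.

177.5 ft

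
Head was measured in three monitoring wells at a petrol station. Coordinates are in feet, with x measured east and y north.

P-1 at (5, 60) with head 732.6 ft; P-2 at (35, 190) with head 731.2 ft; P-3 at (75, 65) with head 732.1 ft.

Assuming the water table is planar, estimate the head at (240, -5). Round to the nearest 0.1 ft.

With h = a·x + b·y + c and P-1 as origin, the differences give:
  30·a + 130·b = -1.4
  70·a + 5·b = -0.5
Eliminate b (×5 and ×130, subtract): -8950·a = 58.00 → a = ∂h/∂x = -0.006480
Back-substitute: b = ∂h/∂y = -0.009274.
h(240, -5) = 732.6 + (-0.006480)·(235) + (-0.009274)·(-65) = 732.6 -1.523 +0.603 = 731.680 ft.

731.7 ft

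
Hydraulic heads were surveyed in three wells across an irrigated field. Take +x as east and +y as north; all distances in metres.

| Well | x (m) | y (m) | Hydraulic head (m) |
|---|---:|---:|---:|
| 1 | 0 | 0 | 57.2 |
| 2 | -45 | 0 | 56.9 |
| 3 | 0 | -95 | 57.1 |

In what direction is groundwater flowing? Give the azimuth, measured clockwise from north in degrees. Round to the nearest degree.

261°

∂h/∂x = (56.9 − 57.2) / (-45 − 0) = +0.006667
∂h/∂y = (57.1 − 57.2) / (-95 − 0) = +0.001053
Flow direction (−∇h) has components (-0.006667 E, -0.001053 N).
Azimuth = atan2(E, N) = atan2(-0.006667, -0.001053) = 261.0° ≈ 261°.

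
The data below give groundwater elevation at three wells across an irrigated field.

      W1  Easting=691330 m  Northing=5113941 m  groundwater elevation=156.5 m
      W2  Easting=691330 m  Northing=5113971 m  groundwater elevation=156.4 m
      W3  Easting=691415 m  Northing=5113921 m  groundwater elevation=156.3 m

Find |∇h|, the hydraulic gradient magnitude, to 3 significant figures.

With h = a·x + b·y + c and W1 as origin, the differences give:
  0·a + 30·b = -0.1
  85·a + (-20)·b = -0.2
Eliminate b (×(-20) and ×30, subtract): -2550·a = 8.00 → a = ∂h/∂x = -0.003137
Back-substitute: b = ∂h/∂y = -0.003333.
|∇h| = √(-0.003137² + -0.003333²) = 0.004577

0.00458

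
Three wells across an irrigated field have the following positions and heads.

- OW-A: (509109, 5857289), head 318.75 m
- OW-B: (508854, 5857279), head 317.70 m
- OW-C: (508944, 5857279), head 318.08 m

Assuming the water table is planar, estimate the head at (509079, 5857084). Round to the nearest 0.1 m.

Taking OW-A as reference: OW-B−OW-A = (-255, -10, -1.05); OW-C−OW-A = (-165, -10, -0.67).
Solve a·Δx + b·Δy = Δh: det = (-255)·(-10) − (-165)·(-10) = 900.
∂h/∂x = [(-1.05)·(-10) − (-0.67)·(-10)] / 900 = +0.004222
∂h/∂y = [(-255)·(-0.67) − (-165)·(-1.05)] / 900 = -0.002667
h(509079, 5857084) = 318.75 + (+0.004222)·(-30) + (-0.002667)·(-205) = 318.75 -0.127 +0.547 = 319.170 m.

319.2 m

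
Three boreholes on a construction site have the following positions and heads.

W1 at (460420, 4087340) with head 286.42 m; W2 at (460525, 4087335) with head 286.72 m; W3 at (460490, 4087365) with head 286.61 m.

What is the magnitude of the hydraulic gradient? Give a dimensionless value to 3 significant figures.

Taking W1 as reference: W2−W1 = (105, -5, +0.30); W3−W1 = (70, 25, +0.19).
Solve a·Δx + b·Δy = Δh: det = 105·25 − 70·(-5) = 2975.
∂h/∂x = [(+0.30)·25 − (+0.19)·(-5)] / 2975 = +0.002840
∂h/∂y = [105·(+0.19) − 70·(+0.30)] / 2975 = -0.0003529
|∇h| = √(0.002840² + -0.0003529²) = 0.002862

0.00286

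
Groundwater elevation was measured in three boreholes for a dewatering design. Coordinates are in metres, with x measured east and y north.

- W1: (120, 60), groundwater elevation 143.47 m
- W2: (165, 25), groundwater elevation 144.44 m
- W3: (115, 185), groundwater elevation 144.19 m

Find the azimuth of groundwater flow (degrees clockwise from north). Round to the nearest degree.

Taking W1 as reference: W2−W1 = (45, -35, +0.97); W3−W1 = (-5, 125, +0.72).
Determinant of the coordinate differences = 45·125 − (-5)·(-35) = 5450.
∂h/∂x = [(+0.97)·125 − (+0.72)·(-35)] / 5450 = +0.02687
∂h/∂y = [45·(+0.72) − (-5)·(+0.97)] / 5450 = +0.006835
Flow direction (−∇h) has components (-0.02687 E, -0.006835 N).
Azimuth = atan2(E, N) = atan2(-0.02687, -0.006835) = 255.7° ≈ 256°.

256°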